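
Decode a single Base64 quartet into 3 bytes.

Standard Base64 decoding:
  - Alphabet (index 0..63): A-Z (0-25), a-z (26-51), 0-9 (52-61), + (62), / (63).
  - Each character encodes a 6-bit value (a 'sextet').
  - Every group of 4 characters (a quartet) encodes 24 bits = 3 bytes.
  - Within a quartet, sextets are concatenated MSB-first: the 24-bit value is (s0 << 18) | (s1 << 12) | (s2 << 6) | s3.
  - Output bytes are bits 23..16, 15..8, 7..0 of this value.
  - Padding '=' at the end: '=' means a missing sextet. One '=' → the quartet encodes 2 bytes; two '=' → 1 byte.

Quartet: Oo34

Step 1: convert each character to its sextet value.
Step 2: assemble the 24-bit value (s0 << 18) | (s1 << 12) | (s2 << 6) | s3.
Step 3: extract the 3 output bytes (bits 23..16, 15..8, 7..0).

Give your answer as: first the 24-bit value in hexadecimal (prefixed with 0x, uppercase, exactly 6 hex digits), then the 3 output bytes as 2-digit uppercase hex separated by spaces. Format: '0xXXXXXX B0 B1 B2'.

Sextets: O=14, o=40, 3=55, 4=56
24-bit: (14<<18) | (40<<12) | (55<<6) | 56
      = 0x380000 | 0x028000 | 0x000DC0 | 0x000038
      = 0x3A8DF8
Bytes: (v>>16)&0xFF=3A, (v>>8)&0xFF=8D, v&0xFF=F8

Answer: 0x3A8DF8 3A 8D F8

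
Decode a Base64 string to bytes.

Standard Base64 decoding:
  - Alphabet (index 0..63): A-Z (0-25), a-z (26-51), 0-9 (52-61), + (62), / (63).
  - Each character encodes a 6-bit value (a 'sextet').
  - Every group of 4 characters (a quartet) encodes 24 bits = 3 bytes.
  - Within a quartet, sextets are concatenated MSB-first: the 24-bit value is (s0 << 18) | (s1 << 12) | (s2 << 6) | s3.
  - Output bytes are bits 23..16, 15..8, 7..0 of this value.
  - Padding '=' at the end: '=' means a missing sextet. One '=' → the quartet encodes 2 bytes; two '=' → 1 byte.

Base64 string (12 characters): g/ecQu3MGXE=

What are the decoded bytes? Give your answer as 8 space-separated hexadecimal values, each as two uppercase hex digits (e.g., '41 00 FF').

After char 0 ('g'=32): chars_in_quartet=1 acc=0x20 bytes_emitted=0
After char 1 ('/'=63): chars_in_quartet=2 acc=0x83F bytes_emitted=0
After char 2 ('e'=30): chars_in_quartet=3 acc=0x20FDE bytes_emitted=0
After char 3 ('c'=28): chars_in_quartet=4 acc=0x83F79C -> emit 83 F7 9C, reset; bytes_emitted=3
After char 4 ('Q'=16): chars_in_quartet=1 acc=0x10 bytes_emitted=3
After char 5 ('u'=46): chars_in_quartet=2 acc=0x42E bytes_emitted=3
After char 6 ('3'=55): chars_in_quartet=3 acc=0x10BB7 bytes_emitted=3
After char 7 ('M'=12): chars_in_quartet=4 acc=0x42EDCC -> emit 42 ED CC, reset; bytes_emitted=6
After char 8 ('G'=6): chars_in_quartet=1 acc=0x6 bytes_emitted=6
After char 9 ('X'=23): chars_in_quartet=2 acc=0x197 bytes_emitted=6
After char 10 ('E'=4): chars_in_quartet=3 acc=0x65C4 bytes_emitted=6
Padding '=': partial quartet acc=0x65C4 -> emit 19 71; bytes_emitted=8

Answer: 83 F7 9C 42 ED CC 19 71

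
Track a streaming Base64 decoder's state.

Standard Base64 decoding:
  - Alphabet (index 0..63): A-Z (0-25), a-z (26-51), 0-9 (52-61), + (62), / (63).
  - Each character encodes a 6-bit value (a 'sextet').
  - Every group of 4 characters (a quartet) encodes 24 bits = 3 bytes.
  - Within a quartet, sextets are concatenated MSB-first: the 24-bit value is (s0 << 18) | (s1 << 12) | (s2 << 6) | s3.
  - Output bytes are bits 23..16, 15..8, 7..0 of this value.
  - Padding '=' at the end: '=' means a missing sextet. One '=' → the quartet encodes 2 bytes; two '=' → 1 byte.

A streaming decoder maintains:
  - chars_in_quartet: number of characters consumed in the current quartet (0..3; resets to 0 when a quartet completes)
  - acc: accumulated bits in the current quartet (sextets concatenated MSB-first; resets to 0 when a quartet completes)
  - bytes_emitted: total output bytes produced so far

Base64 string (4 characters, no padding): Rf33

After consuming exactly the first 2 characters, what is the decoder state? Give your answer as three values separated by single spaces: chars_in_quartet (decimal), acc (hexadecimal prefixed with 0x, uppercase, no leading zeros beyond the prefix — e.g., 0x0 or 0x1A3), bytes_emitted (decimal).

Answer: 2 0x45F 0

Derivation:
After char 0 ('R'=17): chars_in_quartet=1 acc=0x11 bytes_emitted=0
After char 1 ('f'=31): chars_in_quartet=2 acc=0x45F bytes_emitted=0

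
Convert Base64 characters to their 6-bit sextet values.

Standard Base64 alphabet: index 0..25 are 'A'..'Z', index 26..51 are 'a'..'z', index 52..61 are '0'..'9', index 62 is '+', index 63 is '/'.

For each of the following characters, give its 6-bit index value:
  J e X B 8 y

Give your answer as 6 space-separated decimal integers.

Answer: 9 30 23 1 60 50

Derivation:
'J': A..Z range, ord('J') − ord('A') = 9
'e': a..z range, 26 + ord('e') − ord('a') = 30
'X': A..Z range, ord('X') − ord('A') = 23
'B': A..Z range, ord('B') − ord('A') = 1
'8': 0..9 range, 52 + ord('8') − ord('0') = 60
'y': a..z range, 26 + ord('y') − ord('a') = 50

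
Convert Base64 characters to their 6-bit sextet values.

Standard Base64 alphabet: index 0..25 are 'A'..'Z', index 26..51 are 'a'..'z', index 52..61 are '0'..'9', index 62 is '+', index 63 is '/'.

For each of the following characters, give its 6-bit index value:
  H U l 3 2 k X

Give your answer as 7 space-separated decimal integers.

Answer: 7 20 37 55 54 36 23

Derivation:
'H': A..Z range, ord('H') − ord('A') = 7
'U': A..Z range, ord('U') − ord('A') = 20
'l': a..z range, 26 + ord('l') − ord('a') = 37
'3': 0..9 range, 52 + ord('3') − ord('0') = 55
'2': 0..9 range, 52 + ord('2') − ord('0') = 54
'k': a..z range, 26 + ord('k') − ord('a') = 36
'X': A..Z range, ord('X') − ord('A') = 23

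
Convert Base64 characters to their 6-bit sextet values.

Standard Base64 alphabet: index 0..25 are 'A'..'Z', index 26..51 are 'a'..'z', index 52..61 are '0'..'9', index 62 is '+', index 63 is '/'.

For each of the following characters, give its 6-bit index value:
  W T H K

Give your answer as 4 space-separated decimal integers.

Answer: 22 19 7 10

Derivation:
'W': A..Z range, ord('W') − ord('A') = 22
'T': A..Z range, ord('T') − ord('A') = 19
'H': A..Z range, ord('H') − ord('A') = 7
'K': A..Z range, ord('K') − ord('A') = 10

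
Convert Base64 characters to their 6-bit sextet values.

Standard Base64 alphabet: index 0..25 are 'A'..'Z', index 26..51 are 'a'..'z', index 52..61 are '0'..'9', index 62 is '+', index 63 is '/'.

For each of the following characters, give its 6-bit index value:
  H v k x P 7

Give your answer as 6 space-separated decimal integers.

'H': A..Z range, ord('H') − ord('A') = 7
'v': a..z range, 26 + ord('v') − ord('a') = 47
'k': a..z range, 26 + ord('k') − ord('a') = 36
'x': a..z range, 26 + ord('x') − ord('a') = 49
'P': A..Z range, ord('P') − ord('A') = 15
'7': 0..9 range, 52 + ord('7') − ord('0') = 59

Answer: 7 47 36 49 15 59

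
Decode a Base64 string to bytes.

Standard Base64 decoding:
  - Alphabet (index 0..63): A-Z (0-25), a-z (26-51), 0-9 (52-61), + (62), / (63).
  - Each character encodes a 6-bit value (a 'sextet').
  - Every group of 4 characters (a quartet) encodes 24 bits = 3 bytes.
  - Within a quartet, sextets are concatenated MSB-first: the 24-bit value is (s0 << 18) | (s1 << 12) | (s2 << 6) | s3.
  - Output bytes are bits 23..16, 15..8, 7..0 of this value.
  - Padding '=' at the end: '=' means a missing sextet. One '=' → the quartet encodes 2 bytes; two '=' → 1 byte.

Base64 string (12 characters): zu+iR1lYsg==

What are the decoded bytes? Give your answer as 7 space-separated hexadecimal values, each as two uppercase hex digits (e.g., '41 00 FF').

Answer: CE EF A2 47 59 58 B2

Derivation:
After char 0 ('z'=51): chars_in_quartet=1 acc=0x33 bytes_emitted=0
After char 1 ('u'=46): chars_in_quartet=2 acc=0xCEE bytes_emitted=0
After char 2 ('+'=62): chars_in_quartet=3 acc=0x33BBE bytes_emitted=0
After char 3 ('i'=34): chars_in_quartet=4 acc=0xCEEFA2 -> emit CE EF A2, reset; bytes_emitted=3
After char 4 ('R'=17): chars_in_quartet=1 acc=0x11 bytes_emitted=3
After char 5 ('1'=53): chars_in_quartet=2 acc=0x475 bytes_emitted=3
After char 6 ('l'=37): chars_in_quartet=3 acc=0x11D65 bytes_emitted=3
After char 7 ('Y'=24): chars_in_quartet=4 acc=0x475958 -> emit 47 59 58, reset; bytes_emitted=6
After char 8 ('s'=44): chars_in_quartet=1 acc=0x2C bytes_emitted=6
After char 9 ('g'=32): chars_in_quartet=2 acc=0xB20 bytes_emitted=6
Padding '==': partial quartet acc=0xB20 -> emit B2; bytes_emitted=7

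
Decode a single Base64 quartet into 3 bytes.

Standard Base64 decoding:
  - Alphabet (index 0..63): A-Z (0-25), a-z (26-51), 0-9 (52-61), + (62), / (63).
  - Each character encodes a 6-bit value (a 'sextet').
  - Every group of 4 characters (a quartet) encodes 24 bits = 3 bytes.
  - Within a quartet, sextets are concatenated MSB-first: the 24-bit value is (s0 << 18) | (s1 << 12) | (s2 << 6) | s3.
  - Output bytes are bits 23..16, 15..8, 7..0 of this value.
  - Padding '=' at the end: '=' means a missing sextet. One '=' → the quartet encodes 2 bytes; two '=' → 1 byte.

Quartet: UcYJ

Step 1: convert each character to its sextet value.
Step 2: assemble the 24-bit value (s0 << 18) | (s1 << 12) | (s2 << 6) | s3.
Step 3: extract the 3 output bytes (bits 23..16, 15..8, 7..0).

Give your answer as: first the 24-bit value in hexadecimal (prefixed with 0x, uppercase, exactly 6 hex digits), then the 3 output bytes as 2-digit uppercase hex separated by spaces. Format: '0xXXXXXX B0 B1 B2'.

Sextets: U=20, c=28, Y=24, J=9
24-bit: (20<<18) | (28<<12) | (24<<6) | 9
      = 0x500000 | 0x01C000 | 0x000600 | 0x000009
      = 0x51C609
Bytes: (v>>16)&0xFF=51, (v>>8)&0xFF=C6, v&0xFF=09

Answer: 0x51C609 51 C6 09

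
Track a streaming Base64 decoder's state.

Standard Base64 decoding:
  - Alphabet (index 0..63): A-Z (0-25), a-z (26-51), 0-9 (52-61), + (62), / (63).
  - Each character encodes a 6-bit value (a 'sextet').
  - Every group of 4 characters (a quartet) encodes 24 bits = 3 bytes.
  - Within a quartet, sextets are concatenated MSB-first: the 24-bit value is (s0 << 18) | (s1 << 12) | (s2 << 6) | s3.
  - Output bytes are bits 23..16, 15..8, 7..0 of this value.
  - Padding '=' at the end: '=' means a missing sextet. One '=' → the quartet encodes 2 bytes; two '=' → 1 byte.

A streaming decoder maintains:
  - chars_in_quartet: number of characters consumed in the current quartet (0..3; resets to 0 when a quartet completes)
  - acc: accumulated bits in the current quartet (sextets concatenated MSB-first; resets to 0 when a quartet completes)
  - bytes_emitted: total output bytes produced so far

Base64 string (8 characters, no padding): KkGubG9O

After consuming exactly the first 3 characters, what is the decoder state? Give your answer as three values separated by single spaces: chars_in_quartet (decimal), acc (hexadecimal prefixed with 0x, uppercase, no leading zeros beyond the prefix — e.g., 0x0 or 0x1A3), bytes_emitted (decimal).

Answer: 3 0xA906 0

Derivation:
After char 0 ('K'=10): chars_in_quartet=1 acc=0xA bytes_emitted=0
After char 1 ('k'=36): chars_in_quartet=2 acc=0x2A4 bytes_emitted=0
After char 2 ('G'=6): chars_in_quartet=3 acc=0xA906 bytes_emitted=0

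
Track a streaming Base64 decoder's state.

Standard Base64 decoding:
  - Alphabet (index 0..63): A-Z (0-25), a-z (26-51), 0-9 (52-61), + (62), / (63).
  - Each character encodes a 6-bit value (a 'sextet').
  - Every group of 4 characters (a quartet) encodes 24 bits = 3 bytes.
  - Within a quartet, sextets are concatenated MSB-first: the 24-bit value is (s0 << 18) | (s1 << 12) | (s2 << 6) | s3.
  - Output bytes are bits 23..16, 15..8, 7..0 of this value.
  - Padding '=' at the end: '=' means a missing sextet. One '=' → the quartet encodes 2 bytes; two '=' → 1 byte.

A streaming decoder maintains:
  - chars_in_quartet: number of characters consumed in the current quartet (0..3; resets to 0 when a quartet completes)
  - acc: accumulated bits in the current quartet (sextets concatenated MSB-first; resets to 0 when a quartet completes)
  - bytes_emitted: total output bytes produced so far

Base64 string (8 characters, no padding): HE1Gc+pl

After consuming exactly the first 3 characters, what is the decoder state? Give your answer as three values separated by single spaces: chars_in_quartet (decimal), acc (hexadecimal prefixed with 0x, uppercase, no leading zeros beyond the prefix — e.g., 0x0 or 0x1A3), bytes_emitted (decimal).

After char 0 ('H'=7): chars_in_quartet=1 acc=0x7 bytes_emitted=0
After char 1 ('E'=4): chars_in_quartet=2 acc=0x1C4 bytes_emitted=0
After char 2 ('1'=53): chars_in_quartet=3 acc=0x7135 bytes_emitted=0

Answer: 3 0x7135 0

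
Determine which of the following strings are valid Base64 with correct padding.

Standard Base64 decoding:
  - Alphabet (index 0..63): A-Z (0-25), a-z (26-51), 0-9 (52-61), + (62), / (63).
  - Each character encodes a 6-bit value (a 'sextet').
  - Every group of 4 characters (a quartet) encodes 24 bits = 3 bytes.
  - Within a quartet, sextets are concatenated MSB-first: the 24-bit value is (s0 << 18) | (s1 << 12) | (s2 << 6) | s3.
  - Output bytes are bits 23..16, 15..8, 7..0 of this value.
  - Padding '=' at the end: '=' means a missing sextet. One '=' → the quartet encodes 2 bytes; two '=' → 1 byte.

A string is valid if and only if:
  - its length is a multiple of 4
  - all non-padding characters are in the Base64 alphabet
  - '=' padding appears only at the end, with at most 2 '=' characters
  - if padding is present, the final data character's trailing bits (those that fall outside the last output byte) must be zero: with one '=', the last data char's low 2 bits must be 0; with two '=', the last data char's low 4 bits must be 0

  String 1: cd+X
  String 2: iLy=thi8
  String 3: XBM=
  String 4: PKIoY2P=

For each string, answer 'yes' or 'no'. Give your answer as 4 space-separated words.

Answer: yes no yes no

Derivation:
String 1: 'cd+X' → valid
String 2: 'iLy=thi8' → invalid (bad char(s): ['=']; '=' in middle)
String 3: 'XBM=' → valid
String 4: 'PKIoY2P=' → invalid (bad trailing bits)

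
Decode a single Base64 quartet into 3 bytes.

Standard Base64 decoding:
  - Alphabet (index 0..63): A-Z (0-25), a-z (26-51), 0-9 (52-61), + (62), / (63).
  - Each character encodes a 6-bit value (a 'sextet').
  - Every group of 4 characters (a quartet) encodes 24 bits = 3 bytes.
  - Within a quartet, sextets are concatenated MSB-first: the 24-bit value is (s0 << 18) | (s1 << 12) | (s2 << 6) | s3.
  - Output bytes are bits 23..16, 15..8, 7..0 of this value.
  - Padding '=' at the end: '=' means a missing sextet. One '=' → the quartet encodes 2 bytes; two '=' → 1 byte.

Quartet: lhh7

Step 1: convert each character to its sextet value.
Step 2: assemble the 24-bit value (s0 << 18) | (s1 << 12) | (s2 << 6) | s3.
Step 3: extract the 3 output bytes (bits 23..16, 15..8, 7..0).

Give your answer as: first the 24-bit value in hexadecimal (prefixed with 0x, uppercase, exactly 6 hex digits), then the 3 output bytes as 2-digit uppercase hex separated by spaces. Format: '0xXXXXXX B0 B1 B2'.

Sextets: l=37, h=33, h=33, 7=59
24-bit: (37<<18) | (33<<12) | (33<<6) | 59
      = 0x940000 | 0x021000 | 0x000840 | 0x00003B
      = 0x96187B
Bytes: (v>>16)&0xFF=96, (v>>8)&0xFF=18, v&0xFF=7B

Answer: 0x96187B 96 18 7B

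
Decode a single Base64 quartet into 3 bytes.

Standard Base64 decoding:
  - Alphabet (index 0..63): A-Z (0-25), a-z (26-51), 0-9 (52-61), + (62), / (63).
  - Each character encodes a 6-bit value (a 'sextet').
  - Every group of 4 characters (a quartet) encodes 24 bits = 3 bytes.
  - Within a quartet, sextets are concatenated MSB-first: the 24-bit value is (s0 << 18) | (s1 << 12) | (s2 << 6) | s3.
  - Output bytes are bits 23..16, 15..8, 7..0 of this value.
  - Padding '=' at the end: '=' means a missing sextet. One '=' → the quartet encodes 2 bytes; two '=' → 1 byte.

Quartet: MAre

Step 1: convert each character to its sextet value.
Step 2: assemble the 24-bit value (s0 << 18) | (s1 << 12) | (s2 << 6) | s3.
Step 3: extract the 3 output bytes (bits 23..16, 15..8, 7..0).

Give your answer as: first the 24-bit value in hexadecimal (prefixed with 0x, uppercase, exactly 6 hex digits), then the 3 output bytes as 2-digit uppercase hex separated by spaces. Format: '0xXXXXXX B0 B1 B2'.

Sextets: M=12, A=0, r=43, e=30
24-bit: (12<<18) | (0<<12) | (43<<6) | 30
      = 0x300000 | 0x000000 | 0x000AC0 | 0x00001E
      = 0x300ADE
Bytes: (v>>16)&0xFF=30, (v>>8)&0xFF=0A, v&0xFF=DE

Answer: 0x300ADE 30 0A DE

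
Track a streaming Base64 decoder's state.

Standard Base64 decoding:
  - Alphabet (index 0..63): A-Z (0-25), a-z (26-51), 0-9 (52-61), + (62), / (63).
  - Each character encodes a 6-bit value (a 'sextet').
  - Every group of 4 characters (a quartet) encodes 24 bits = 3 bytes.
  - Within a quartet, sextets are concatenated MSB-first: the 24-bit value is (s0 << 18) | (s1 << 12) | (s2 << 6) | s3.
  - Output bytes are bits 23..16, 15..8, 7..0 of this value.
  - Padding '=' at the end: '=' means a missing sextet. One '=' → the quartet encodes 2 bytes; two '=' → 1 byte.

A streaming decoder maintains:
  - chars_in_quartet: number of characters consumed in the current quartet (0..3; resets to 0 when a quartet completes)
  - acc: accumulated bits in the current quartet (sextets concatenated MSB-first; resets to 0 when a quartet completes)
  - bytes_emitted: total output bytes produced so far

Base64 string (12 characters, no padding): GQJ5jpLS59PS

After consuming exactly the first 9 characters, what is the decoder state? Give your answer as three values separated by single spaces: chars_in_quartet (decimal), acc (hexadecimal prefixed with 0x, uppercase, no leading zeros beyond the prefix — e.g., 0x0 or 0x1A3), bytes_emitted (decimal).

Answer: 1 0x39 6

Derivation:
After char 0 ('G'=6): chars_in_quartet=1 acc=0x6 bytes_emitted=0
After char 1 ('Q'=16): chars_in_quartet=2 acc=0x190 bytes_emitted=0
After char 2 ('J'=9): chars_in_quartet=3 acc=0x6409 bytes_emitted=0
After char 3 ('5'=57): chars_in_quartet=4 acc=0x190279 -> emit 19 02 79, reset; bytes_emitted=3
After char 4 ('j'=35): chars_in_quartet=1 acc=0x23 bytes_emitted=3
After char 5 ('p'=41): chars_in_quartet=2 acc=0x8E9 bytes_emitted=3
After char 6 ('L'=11): chars_in_quartet=3 acc=0x23A4B bytes_emitted=3
After char 7 ('S'=18): chars_in_quartet=4 acc=0x8E92D2 -> emit 8E 92 D2, reset; bytes_emitted=6
After char 8 ('5'=57): chars_in_quartet=1 acc=0x39 bytes_emitted=6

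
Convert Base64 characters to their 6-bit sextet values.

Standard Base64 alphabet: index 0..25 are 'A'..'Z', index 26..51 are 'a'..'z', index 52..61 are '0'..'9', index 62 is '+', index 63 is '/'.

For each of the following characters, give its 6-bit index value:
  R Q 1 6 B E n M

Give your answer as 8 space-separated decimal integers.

Answer: 17 16 53 58 1 4 39 12

Derivation:
'R': A..Z range, ord('R') − ord('A') = 17
'Q': A..Z range, ord('Q') − ord('A') = 16
'1': 0..9 range, 52 + ord('1') − ord('0') = 53
'6': 0..9 range, 52 + ord('6') − ord('0') = 58
'B': A..Z range, ord('B') − ord('A') = 1
'E': A..Z range, ord('E') − ord('A') = 4
'n': a..z range, 26 + ord('n') − ord('a') = 39
'M': A..Z range, ord('M') − ord('A') = 12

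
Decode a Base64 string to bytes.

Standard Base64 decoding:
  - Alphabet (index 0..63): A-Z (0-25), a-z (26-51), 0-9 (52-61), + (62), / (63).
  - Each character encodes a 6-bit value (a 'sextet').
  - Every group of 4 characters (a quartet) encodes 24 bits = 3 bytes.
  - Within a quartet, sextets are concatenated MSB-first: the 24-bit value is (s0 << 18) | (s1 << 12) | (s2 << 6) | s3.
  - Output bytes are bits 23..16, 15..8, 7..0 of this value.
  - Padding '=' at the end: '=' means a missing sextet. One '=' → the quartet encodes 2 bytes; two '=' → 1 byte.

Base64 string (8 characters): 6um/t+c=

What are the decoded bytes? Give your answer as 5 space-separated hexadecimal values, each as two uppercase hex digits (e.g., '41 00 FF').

After char 0 ('6'=58): chars_in_quartet=1 acc=0x3A bytes_emitted=0
After char 1 ('u'=46): chars_in_quartet=2 acc=0xEAE bytes_emitted=0
After char 2 ('m'=38): chars_in_quartet=3 acc=0x3ABA6 bytes_emitted=0
After char 3 ('/'=63): chars_in_quartet=4 acc=0xEAE9BF -> emit EA E9 BF, reset; bytes_emitted=3
After char 4 ('t'=45): chars_in_quartet=1 acc=0x2D bytes_emitted=3
After char 5 ('+'=62): chars_in_quartet=2 acc=0xB7E bytes_emitted=3
After char 6 ('c'=28): chars_in_quartet=3 acc=0x2DF9C bytes_emitted=3
Padding '=': partial quartet acc=0x2DF9C -> emit B7 E7; bytes_emitted=5

Answer: EA E9 BF B7 E7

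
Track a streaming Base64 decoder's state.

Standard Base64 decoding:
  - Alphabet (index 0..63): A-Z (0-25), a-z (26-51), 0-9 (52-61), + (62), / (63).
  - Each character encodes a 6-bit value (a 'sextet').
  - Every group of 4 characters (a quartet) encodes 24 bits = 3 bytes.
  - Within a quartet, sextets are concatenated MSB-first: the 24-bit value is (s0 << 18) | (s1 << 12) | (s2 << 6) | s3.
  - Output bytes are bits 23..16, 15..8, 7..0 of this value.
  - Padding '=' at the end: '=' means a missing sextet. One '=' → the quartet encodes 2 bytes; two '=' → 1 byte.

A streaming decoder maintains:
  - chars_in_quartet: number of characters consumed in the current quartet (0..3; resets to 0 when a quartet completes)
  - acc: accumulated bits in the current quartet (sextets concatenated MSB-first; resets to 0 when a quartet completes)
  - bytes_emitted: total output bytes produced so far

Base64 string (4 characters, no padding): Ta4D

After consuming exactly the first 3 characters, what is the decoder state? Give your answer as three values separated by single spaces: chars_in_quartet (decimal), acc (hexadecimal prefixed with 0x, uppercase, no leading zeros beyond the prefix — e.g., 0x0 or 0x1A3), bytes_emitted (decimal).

After char 0 ('T'=19): chars_in_quartet=1 acc=0x13 bytes_emitted=0
After char 1 ('a'=26): chars_in_quartet=2 acc=0x4DA bytes_emitted=0
After char 2 ('4'=56): chars_in_quartet=3 acc=0x136B8 bytes_emitted=0

Answer: 3 0x136B8 0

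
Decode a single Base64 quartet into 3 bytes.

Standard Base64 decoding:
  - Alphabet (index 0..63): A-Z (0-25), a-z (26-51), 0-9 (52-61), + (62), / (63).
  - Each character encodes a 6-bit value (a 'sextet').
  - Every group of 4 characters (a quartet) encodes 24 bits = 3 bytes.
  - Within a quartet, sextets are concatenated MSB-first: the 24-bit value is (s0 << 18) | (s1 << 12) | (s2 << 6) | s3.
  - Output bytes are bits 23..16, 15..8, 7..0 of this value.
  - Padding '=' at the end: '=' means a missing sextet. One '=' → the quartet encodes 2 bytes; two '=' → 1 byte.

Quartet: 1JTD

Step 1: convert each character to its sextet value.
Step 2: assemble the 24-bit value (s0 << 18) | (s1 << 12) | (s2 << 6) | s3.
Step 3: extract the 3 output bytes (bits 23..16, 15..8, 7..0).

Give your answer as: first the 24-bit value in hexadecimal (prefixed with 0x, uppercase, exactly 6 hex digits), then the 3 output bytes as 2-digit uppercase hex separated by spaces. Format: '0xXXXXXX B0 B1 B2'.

Sextets: 1=53, J=9, T=19, D=3
24-bit: (53<<18) | (9<<12) | (19<<6) | 3
      = 0xD40000 | 0x009000 | 0x0004C0 | 0x000003
      = 0xD494C3
Bytes: (v>>16)&0xFF=D4, (v>>8)&0xFF=94, v&0xFF=C3

Answer: 0xD494C3 D4 94 C3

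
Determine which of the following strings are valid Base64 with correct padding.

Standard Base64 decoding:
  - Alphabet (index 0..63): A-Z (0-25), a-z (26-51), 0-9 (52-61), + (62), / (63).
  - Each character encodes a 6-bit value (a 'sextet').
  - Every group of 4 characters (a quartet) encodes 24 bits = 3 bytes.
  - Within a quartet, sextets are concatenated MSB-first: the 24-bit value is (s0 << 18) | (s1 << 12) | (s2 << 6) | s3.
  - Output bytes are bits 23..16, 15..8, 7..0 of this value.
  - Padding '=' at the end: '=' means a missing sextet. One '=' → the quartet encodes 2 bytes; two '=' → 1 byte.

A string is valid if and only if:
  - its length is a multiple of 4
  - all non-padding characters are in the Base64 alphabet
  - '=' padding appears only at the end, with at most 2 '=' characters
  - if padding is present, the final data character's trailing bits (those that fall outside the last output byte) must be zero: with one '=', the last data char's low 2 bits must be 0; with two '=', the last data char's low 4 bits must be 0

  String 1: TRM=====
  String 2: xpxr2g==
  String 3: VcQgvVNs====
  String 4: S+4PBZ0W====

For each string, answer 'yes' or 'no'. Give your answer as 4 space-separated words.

Answer: no yes no no

Derivation:
String 1: 'TRM=====' → invalid (5 pad chars (max 2))
String 2: 'xpxr2g==' → valid
String 3: 'VcQgvVNs====' → invalid (4 pad chars (max 2))
String 4: 'S+4PBZ0W====' → invalid (4 pad chars (max 2))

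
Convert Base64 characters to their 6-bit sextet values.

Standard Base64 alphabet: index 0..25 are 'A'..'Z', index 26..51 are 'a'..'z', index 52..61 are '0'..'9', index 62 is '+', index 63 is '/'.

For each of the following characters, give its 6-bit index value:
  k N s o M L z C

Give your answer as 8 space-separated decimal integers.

'k': a..z range, 26 + ord('k') − ord('a') = 36
'N': A..Z range, ord('N') − ord('A') = 13
's': a..z range, 26 + ord('s') − ord('a') = 44
'o': a..z range, 26 + ord('o') − ord('a') = 40
'M': A..Z range, ord('M') − ord('A') = 12
'L': A..Z range, ord('L') − ord('A') = 11
'z': a..z range, 26 + ord('z') − ord('a') = 51
'C': A..Z range, ord('C') − ord('A') = 2

Answer: 36 13 44 40 12 11 51 2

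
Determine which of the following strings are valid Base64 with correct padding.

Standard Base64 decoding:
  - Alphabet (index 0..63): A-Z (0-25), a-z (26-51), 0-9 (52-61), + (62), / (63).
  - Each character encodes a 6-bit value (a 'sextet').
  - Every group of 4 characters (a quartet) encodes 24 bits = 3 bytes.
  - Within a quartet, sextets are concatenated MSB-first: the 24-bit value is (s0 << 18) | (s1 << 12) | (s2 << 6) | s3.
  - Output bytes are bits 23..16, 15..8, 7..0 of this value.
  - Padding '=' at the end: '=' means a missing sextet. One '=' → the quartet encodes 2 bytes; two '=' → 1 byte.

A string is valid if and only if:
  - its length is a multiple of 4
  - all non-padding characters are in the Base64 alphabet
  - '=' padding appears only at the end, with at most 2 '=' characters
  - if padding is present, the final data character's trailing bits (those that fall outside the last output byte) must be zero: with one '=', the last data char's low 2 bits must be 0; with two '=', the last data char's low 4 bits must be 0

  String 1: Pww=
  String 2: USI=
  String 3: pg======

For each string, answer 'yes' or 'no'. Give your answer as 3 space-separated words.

Answer: yes yes no

Derivation:
String 1: 'Pww=' → valid
String 2: 'USI=' → valid
String 3: 'pg======' → invalid (6 pad chars (max 2))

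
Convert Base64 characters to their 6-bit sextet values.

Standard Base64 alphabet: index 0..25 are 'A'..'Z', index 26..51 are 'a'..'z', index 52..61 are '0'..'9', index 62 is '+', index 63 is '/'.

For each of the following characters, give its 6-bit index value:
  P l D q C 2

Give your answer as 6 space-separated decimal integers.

'P': A..Z range, ord('P') − ord('A') = 15
'l': a..z range, 26 + ord('l') − ord('a') = 37
'D': A..Z range, ord('D') − ord('A') = 3
'q': a..z range, 26 + ord('q') − ord('a') = 42
'C': A..Z range, ord('C') − ord('A') = 2
'2': 0..9 range, 52 + ord('2') − ord('0') = 54

Answer: 15 37 3 42 2 54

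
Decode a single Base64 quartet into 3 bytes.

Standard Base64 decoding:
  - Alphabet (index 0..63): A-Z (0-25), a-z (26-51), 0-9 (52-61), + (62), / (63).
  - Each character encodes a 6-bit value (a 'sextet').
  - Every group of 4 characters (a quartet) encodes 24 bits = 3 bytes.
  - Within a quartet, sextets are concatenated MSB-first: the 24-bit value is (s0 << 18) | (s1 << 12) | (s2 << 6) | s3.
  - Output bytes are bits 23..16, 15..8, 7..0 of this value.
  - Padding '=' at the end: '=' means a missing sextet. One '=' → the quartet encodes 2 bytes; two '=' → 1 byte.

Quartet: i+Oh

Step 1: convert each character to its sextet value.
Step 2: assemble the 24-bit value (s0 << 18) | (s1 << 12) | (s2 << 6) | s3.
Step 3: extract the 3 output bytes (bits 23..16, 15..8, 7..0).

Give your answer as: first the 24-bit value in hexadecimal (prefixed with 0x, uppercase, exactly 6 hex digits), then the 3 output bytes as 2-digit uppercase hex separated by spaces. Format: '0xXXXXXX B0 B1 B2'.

Sextets: i=34, +=62, O=14, h=33
24-bit: (34<<18) | (62<<12) | (14<<6) | 33
      = 0x880000 | 0x03E000 | 0x000380 | 0x000021
      = 0x8BE3A1
Bytes: (v>>16)&0xFF=8B, (v>>8)&0xFF=E3, v&0xFF=A1

Answer: 0x8BE3A1 8B E3 A1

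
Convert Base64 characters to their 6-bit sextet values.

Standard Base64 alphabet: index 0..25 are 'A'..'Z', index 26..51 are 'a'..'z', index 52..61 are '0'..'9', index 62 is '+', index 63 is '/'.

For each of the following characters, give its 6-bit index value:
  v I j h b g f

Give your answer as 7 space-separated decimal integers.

'v': a..z range, 26 + ord('v') − ord('a') = 47
'I': A..Z range, ord('I') − ord('A') = 8
'j': a..z range, 26 + ord('j') − ord('a') = 35
'h': a..z range, 26 + ord('h') − ord('a') = 33
'b': a..z range, 26 + ord('b') − ord('a') = 27
'g': a..z range, 26 + ord('g') − ord('a') = 32
'f': a..z range, 26 + ord('f') − ord('a') = 31

Answer: 47 8 35 33 27 32 31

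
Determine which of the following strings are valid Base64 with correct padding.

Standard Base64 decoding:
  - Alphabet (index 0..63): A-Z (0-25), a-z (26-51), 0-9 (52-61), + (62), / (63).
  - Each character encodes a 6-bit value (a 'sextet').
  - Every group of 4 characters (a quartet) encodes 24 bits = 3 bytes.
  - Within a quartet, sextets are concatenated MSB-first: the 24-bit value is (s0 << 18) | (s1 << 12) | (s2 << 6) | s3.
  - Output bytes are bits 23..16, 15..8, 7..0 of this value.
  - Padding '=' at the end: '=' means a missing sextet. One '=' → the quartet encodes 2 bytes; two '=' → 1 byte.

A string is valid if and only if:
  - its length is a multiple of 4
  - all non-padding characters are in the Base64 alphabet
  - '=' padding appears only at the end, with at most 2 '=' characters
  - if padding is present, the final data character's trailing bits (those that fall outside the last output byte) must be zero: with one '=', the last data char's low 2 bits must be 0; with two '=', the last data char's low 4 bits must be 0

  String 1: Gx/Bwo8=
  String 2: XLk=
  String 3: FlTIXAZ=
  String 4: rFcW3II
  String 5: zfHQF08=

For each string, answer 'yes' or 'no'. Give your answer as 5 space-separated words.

Answer: yes yes no no yes

Derivation:
String 1: 'Gx/Bwo8=' → valid
String 2: 'XLk=' → valid
String 3: 'FlTIXAZ=' → invalid (bad trailing bits)
String 4: 'rFcW3II' → invalid (len=7 not mult of 4)
String 5: 'zfHQF08=' → valid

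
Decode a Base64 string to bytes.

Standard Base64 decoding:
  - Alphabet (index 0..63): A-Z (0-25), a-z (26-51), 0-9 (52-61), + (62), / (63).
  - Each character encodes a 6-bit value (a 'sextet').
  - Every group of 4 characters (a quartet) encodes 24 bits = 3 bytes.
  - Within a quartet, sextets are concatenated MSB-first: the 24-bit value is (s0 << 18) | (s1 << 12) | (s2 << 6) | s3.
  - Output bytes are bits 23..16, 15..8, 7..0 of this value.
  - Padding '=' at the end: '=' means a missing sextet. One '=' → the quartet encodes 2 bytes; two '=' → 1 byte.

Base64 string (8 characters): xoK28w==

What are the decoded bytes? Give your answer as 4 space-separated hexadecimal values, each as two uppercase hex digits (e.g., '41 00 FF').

After char 0 ('x'=49): chars_in_quartet=1 acc=0x31 bytes_emitted=0
After char 1 ('o'=40): chars_in_quartet=2 acc=0xC68 bytes_emitted=0
After char 2 ('K'=10): chars_in_quartet=3 acc=0x31A0A bytes_emitted=0
After char 3 ('2'=54): chars_in_quartet=4 acc=0xC682B6 -> emit C6 82 B6, reset; bytes_emitted=3
After char 4 ('8'=60): chars_in_quartet=1 acc=0x3C bytes_emitted=3
After char 5 ('w'=48): chars_in_quartet=2 acc=0xF30 bytes_emitted=3
Padding '==': partial quartet acc=0xF30 -> emit F3; bytes_emitted=4

Answer: C6 82 B6 F3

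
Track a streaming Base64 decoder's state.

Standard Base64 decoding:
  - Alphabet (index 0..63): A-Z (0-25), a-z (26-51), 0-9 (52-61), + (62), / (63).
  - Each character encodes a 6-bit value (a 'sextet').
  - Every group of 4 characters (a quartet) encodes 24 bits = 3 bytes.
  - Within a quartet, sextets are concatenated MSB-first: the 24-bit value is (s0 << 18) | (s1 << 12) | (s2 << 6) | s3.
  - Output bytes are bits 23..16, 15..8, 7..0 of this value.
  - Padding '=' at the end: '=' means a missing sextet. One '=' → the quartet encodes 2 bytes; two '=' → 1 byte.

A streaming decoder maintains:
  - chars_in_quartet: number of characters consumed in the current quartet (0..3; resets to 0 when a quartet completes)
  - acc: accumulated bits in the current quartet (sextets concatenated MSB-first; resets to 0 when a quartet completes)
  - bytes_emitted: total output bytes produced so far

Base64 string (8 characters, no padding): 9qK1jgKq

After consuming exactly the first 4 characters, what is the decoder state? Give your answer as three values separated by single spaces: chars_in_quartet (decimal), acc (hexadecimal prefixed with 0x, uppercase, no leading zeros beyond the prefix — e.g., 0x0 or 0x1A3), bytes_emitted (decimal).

After char 0 ('9'=61): chars_in_quartet=1 acc=0x3D bytes_emitted=0
After char 1 ('q'=42): chars_in_quartet=2 acc=0xF6A bytes_emitted=0
After char 2 ('K'=10): chars_in_quartet=3 acc=0x3DA8A bytes_emitted=0
After char 3 ('1'=53): chars_in_quartet=4 acc=0xF6A2B5 -> emit F6 A2 B5, reset; bytes_emitted=3

Answer: 0 0x0 3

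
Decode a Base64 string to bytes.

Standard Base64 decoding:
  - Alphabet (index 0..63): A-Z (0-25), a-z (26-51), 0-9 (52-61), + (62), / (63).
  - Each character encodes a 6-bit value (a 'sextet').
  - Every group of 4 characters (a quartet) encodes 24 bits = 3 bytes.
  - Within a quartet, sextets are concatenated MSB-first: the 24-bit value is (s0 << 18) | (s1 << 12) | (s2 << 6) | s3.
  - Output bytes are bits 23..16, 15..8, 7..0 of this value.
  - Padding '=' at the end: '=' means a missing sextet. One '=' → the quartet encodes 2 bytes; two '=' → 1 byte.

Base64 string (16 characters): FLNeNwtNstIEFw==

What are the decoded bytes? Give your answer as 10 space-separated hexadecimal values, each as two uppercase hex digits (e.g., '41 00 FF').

After char 0 ('F'=5): chars_in_quartet=1 acc=0x5 bytes_emitted=0
After char 1 ('L'=11): chars_in_quartet=2 acc=0x14B bytes_emitted=0
After char 2 ('N'=13): chars_in_quartet=3 acc=0x52CD bytes_emitted=0
After char 3 ('e'=30): chars_in_quartet=4 acc=0x14B35E -> emit 14 B3 5E, reset; bytes_emitted=3
After char 4 ('N'=13): chars_in_quartet=1 acc=0xD bytes_emitted=3
After char 5 ('w'=48): chars_in_quartet=2 acc=0x370 bytes_emitted=3
After char 6 ('t'=45): chars_in_quartet=3 acc=0xDC2D bytes_emitted=3
After char 7 ('N'=13): chars_in_quartet=4 acc=0x370B4D -> emit 37 0B 4D, reset; bytes_emitted=6
After char 8 ('s'=44): chars_in_quartet=1 acc=0x2C bytes_emitted=6
After char 9 ('t'=45): chars_in_quartet=2 acc=0xB2D bytes_emitted=6
After char 10 ('I'=8): chars_in_quartet=3 acc=0x2CB48 bytes_emitted=6
After char 11 ('E'=4): chars_in_quartet=4 acc=0xB2D204 -> emit B2 D2 04, reset; bytes_emitted=9
After char 12 ('F'=5): chars_in_quartet=1 acc=0x5 bytes_emitted=9
After char 13 ('w'=48): chars_in_quartet=2 acc=0x170 bytes_emitted=9
Padding '==': partial quartet acc=0x170 -> emit 17; bytes_emitted=10

Answer: 14 B3 5E 37 0B 4D B2 D2 04 17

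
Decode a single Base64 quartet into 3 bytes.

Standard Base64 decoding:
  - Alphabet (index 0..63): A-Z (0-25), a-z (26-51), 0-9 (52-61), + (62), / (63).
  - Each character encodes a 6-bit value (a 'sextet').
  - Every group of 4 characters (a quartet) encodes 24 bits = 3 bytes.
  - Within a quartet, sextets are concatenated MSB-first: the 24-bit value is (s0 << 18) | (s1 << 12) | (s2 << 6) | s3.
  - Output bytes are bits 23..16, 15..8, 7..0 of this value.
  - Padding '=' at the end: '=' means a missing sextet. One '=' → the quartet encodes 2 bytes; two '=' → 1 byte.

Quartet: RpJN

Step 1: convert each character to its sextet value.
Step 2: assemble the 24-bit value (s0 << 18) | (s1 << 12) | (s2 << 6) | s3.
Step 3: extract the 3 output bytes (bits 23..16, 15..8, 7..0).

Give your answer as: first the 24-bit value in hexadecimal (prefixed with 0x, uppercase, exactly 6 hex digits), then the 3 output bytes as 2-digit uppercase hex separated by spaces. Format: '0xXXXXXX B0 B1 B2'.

Sextets: R=17, p=41, J=9, N=13
24-bit: (17<<18) | (41<<12) | (9<<6) | 13
      = 0x440000 | 0x029000 | 0x000240 | 0x00000D
      = 0x46924D
Bytes: (v>>16)&0xFF=46, (v>>8)&0xFF=92, v&0xFF=4D

Answer: 0x46924D 46 92 4D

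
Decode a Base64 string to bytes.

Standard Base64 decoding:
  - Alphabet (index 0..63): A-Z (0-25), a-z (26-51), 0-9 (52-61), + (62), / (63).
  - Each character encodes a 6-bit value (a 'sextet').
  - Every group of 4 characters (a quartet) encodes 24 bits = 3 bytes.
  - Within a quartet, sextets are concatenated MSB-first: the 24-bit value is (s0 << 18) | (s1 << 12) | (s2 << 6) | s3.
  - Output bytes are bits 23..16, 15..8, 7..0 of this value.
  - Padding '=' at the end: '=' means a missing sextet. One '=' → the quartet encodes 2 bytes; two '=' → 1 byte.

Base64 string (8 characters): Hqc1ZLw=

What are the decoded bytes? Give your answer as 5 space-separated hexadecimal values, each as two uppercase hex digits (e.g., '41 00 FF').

Answer: 1E A7 35 64 BC

Derivation:
After char 0 ('H'=7): chars_in_quartet=1 acc=0x7 bytes_emitted=0
After char 1 ('q'=42): chars_in_quartet=2 acc=0x1EA bytes_emitted=0
After char 2 ('c'=28): chars_in_quartet=3 acc=0x7A9C bytes_emitted=0
After char 3 ('1'=53): chars_in_quartet=4 acc=0x1EA735 -> emit 1E A7 35, reset; bytes_emitted=3
After char 4 ('Z'=25): chars_in_quartet=1 acc=0x19 bytes_emitted=3
After char 5 ('L'=11): chars_in_quartet=2 acc=0x64B bytes_emitted=3
After char 6 ('w'=48): chars_in_quartet=3 acc=0x192F0 bytes_emitted=3
Padding '=': partial quartet acc=0x192F0 -> emit 64 BC; bytes_emitted=5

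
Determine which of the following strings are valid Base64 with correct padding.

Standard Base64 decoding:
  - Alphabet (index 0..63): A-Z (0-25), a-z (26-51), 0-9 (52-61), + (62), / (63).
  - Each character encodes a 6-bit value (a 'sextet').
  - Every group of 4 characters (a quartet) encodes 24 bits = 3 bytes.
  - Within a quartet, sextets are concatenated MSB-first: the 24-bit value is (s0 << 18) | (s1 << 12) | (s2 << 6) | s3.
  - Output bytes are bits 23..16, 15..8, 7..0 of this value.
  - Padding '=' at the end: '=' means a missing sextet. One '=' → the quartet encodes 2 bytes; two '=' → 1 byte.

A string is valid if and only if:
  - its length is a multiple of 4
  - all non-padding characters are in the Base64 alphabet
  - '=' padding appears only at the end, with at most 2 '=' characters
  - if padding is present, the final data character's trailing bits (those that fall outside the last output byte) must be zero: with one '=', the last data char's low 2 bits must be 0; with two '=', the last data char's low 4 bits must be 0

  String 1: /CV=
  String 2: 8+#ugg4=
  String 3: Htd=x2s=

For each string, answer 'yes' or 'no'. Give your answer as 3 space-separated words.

Answer: no no no

Derivation:
String 1: '/CV=' → invalid (bad trailing bits)
String 2: '8+#ugg4=' → invalid (bad char(s): ['#'])
String 3: 'Htd=x2s=' → invalid (bad char(s): ['=']; '=' in middle)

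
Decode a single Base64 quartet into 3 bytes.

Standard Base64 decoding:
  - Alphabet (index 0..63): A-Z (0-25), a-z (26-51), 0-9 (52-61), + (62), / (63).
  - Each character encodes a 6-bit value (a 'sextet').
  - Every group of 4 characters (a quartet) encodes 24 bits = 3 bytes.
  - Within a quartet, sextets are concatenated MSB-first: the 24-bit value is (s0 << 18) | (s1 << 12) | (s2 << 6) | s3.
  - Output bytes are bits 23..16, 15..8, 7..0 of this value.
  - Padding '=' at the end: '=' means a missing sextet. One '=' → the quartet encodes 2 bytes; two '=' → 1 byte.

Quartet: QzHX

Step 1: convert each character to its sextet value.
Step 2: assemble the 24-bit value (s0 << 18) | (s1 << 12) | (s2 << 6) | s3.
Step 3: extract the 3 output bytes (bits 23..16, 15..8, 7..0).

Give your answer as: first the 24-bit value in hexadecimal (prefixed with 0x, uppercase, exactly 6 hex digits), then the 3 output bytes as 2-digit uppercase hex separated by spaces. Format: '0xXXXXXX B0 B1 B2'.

Sextets: Q=16, z=51, H=7, X=23
24-bit: (16<<18) | (51<<12) | (7<<6) | 23
      = 0x400000 | 0x033000 | 0x0001C0 | 0x000017
      = 0x4331D7
Bytes: (v>>16)&0xFF=43, (v>>8)&0xFF=31, v&0xFF=D7

Answer: 0x4331D7 43 31 D7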